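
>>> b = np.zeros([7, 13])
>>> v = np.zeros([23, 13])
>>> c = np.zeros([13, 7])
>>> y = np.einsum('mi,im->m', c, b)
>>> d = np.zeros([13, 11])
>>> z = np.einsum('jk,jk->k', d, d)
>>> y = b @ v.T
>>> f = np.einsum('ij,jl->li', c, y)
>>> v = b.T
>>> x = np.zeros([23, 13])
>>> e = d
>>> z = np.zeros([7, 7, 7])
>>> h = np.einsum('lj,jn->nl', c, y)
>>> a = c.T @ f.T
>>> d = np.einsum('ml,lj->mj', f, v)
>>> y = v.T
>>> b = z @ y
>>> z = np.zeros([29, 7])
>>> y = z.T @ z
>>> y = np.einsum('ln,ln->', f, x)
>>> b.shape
(7, 7, 13)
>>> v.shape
(13, 7)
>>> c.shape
(13, 7)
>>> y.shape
()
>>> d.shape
(23, 7)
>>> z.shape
(29, 7)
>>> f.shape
(23, 13)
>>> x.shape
(23, 13)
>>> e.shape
(13, 11)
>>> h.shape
(23, 13)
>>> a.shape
(7, 23)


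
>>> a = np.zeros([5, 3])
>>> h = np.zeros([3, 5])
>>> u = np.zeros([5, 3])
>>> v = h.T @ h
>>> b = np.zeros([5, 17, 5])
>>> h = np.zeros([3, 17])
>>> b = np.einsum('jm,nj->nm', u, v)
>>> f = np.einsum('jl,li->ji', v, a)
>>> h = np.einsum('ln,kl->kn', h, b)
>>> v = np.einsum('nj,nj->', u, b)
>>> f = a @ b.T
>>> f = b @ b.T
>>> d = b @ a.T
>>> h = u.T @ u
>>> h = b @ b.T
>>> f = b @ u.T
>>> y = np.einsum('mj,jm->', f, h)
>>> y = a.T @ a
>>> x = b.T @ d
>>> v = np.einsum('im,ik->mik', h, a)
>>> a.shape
(5, 3)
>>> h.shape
(5, 5)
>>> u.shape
(5, 3)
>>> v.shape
(5, 5, 3)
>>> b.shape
(5, 3)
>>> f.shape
(5, 5)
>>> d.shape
(5, 5)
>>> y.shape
(3, 3)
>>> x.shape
(3, 5)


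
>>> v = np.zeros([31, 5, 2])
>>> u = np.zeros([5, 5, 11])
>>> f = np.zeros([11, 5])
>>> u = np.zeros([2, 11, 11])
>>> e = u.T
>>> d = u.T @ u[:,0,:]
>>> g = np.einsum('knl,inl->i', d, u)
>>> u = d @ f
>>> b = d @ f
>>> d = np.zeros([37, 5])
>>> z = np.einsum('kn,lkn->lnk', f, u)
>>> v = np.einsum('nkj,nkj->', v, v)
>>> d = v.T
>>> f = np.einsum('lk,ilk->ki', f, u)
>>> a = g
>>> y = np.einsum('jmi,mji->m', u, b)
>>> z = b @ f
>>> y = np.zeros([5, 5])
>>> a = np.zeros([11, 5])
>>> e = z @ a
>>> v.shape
()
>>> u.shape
(11, 11, 5)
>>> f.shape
(5, 11)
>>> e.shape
(11, 11, 5)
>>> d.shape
()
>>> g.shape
(2,)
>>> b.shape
(11, 11, 5)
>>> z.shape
(11, 11, 11)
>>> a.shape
(11, 5)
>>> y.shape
(5, 5)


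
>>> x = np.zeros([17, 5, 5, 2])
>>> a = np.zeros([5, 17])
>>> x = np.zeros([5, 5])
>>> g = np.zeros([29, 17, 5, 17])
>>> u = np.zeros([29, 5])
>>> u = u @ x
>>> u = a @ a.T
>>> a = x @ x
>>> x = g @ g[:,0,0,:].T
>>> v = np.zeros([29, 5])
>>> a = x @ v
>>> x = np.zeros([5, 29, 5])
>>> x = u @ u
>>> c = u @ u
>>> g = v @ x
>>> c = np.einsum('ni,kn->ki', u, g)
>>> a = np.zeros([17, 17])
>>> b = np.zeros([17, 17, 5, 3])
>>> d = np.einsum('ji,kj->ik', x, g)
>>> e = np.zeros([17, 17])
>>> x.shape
(5, 5)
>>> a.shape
(17, 17)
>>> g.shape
(29, 5)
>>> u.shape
(5, 5)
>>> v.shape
(29, 5)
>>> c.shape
(29, 5)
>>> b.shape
(17, 17, 5, 3)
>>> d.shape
(5, 29)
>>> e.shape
(17, 17)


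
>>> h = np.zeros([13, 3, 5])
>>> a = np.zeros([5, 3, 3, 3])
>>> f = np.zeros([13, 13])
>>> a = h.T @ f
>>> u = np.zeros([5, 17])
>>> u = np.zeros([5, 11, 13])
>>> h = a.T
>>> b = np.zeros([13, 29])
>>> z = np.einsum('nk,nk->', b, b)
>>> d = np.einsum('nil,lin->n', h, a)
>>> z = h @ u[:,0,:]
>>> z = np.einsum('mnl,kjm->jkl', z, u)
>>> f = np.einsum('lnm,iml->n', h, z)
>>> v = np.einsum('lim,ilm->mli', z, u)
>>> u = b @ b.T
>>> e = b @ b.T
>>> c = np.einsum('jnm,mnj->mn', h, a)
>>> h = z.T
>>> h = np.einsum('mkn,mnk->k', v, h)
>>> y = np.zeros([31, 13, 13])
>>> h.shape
(11,)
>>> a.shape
(5, 3, 13)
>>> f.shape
(3,)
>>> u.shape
(13, 13)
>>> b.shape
(13, 29)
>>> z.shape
(11, 5, 13)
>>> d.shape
(13,)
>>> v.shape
(13, 11, 5)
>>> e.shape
(13, 13)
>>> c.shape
(5, 3)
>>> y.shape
(31, 13, 13)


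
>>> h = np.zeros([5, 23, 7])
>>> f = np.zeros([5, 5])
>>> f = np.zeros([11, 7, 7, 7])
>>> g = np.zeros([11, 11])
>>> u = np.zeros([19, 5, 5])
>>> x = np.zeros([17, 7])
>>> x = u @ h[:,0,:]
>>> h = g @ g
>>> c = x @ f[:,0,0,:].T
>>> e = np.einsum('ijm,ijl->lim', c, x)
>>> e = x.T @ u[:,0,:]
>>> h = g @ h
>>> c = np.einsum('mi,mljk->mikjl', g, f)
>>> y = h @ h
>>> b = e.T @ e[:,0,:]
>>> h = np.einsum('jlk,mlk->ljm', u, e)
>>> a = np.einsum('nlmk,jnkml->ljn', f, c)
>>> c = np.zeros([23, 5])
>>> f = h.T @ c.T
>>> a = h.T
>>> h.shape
(5, 19, 7)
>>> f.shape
(7, 19, 23)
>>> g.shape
(11, 11)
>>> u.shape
(19, 5, 5)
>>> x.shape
(19, 5, 7)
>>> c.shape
(23, 5)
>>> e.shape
(7, 5, 5)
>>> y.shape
(11, 11)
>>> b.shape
(5, 5, 5)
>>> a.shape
(7, 19, 5)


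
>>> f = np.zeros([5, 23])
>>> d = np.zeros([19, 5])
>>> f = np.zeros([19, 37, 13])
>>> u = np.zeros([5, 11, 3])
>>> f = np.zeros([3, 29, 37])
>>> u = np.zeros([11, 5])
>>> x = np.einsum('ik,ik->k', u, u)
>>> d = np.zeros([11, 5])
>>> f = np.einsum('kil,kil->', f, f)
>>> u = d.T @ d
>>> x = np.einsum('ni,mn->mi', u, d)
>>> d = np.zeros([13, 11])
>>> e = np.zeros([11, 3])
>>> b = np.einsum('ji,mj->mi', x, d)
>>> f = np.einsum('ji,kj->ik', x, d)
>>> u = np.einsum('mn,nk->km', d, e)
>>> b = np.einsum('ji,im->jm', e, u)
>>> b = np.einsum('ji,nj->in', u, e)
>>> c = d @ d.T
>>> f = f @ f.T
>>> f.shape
(5, 5)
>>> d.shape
(13, 11)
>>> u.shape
(3, 13)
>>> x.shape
(11, 5)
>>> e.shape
(11, 3)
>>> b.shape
(13, 11)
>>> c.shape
(13, 13)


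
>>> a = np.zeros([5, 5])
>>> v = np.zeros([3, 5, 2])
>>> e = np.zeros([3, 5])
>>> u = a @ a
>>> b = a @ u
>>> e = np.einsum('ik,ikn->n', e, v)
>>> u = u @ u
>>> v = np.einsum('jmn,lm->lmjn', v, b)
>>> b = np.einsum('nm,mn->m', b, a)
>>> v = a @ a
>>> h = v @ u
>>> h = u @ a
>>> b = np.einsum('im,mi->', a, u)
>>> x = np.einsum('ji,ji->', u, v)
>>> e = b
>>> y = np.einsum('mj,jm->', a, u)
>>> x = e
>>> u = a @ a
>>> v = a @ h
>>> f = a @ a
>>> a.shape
(5, 5)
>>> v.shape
(5, 5)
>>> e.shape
()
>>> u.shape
(5, 5)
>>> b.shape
()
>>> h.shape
(5, 5)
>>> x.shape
()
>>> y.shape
()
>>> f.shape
(5, 5)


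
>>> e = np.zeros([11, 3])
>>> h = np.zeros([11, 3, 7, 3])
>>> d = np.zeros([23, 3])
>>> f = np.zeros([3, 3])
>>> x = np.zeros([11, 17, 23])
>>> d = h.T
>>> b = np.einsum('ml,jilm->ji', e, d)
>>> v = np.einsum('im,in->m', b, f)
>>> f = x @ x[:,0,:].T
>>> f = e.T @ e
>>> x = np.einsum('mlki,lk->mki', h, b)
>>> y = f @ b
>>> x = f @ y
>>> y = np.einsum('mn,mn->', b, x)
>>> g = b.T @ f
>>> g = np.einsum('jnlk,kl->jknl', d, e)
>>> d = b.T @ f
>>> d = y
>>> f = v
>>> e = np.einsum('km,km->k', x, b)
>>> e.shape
(3,)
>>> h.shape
(11, 3, 7, 3)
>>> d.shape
()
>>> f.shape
(7,)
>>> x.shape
(3, 7)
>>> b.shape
(3, 7)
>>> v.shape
(7,)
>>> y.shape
()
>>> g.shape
(3, 11, 7, 3)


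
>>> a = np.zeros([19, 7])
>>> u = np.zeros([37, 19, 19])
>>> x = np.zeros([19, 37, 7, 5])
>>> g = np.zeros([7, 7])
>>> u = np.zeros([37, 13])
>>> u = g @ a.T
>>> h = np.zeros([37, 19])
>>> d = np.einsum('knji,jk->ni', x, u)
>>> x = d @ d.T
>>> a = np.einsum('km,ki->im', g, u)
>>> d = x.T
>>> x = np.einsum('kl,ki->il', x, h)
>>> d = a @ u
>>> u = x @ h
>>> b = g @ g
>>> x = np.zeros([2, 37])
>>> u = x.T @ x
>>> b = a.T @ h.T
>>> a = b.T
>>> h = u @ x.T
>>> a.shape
(37, 7)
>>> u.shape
(37, 37)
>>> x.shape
(2, 37)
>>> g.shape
(7, 7)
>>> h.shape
(37, 2)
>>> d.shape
(19, 19)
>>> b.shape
(7, 37)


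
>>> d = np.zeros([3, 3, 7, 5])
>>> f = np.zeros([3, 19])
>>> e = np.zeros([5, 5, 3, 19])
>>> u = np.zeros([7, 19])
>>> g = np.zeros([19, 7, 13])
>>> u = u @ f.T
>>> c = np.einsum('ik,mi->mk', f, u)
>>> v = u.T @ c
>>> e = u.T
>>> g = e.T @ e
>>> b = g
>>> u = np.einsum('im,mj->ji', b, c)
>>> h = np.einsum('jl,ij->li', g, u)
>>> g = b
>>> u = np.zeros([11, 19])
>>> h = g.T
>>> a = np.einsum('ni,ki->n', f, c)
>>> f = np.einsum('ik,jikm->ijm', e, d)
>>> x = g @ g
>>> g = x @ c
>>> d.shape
(3, 3, 7, 5)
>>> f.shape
(3, 3, 5)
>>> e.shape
(3, 7)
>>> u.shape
(11, 19)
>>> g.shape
(7, 19)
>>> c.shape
(7, 19)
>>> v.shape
(3, 19)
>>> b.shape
(7, 7)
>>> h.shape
(7, 7)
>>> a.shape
(3,)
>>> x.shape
(7, 7)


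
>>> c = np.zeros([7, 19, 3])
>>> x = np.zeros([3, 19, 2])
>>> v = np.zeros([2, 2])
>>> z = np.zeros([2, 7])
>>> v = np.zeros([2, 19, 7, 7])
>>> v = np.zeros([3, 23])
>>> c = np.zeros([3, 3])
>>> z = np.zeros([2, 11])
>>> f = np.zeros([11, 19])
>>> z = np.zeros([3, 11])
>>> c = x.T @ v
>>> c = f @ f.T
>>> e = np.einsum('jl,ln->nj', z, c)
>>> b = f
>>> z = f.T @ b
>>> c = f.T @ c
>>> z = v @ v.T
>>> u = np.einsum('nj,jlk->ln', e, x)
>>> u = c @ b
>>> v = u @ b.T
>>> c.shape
(19, 11)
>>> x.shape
(3, 19, 2)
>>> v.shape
(19, 11)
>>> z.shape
(3, 3)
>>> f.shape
(11, 19)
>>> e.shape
(11, 3)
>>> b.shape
(11, 19)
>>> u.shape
(19, 19)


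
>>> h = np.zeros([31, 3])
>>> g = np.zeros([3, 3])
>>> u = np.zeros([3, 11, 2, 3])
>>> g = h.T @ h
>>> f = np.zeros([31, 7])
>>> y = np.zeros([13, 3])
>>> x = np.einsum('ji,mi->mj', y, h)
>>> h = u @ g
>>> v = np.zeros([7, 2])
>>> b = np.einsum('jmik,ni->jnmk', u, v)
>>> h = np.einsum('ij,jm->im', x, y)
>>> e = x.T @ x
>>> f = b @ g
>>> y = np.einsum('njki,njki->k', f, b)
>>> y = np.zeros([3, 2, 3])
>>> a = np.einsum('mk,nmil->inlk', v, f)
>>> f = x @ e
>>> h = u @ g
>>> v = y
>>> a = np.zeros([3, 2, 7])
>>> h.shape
(3, 11, 2, 3)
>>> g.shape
(3, 3)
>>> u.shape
(3, 11, 2, 3)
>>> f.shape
(31, 13)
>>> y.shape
(3, 2, 3)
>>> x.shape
(31, 13)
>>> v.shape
(3, 2, 3)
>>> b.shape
(3, 7, 11, 3)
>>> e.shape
(13, 13)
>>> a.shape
(3, 2, 7)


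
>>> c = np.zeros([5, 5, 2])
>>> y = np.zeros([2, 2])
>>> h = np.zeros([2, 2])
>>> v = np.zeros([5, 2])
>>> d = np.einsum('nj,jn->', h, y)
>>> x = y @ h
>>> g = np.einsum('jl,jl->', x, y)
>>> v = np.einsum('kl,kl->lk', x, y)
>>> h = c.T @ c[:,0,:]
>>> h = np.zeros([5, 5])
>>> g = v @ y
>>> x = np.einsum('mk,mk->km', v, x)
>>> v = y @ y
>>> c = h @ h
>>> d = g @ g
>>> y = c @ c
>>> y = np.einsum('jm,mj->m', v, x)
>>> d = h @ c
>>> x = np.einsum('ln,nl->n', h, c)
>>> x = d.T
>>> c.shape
(5, 5)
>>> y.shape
(2,)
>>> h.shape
(5, 5)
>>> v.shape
(2, 2)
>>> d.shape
(5, 5)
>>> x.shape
(5, 5)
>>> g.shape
(2, 2)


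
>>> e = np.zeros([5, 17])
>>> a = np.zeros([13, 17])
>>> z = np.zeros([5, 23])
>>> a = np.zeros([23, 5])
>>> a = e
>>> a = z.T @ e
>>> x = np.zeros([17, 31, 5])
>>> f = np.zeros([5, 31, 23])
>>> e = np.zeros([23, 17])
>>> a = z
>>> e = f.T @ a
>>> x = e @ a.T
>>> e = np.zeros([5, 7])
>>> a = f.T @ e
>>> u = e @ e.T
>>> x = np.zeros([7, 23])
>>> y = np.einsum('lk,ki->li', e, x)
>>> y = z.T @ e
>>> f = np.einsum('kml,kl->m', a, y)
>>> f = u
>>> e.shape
(5, 7)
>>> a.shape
(23, 31, 7)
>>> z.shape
(5, 23)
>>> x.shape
(7, 23)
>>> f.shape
(5, 5)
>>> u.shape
(5, 5)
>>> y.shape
(23, 7)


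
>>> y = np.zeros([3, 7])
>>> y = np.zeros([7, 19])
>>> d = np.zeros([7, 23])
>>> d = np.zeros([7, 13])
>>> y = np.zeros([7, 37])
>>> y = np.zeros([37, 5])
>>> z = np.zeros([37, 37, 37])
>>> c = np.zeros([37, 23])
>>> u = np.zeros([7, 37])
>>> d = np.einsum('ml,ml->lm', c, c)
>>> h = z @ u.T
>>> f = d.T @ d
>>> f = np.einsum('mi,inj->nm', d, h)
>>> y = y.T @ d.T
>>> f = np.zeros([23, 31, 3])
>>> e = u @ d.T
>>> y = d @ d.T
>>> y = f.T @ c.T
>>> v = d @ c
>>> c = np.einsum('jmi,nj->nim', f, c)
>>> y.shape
(3, 31, 37)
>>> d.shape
(23, 37)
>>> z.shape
(37, 37, 37)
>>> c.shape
(37, 3, 31)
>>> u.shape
(7, 37)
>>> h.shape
(37, 37, 7)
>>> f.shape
(23, 31, 3)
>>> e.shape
(7, 23)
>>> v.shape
(23, 23)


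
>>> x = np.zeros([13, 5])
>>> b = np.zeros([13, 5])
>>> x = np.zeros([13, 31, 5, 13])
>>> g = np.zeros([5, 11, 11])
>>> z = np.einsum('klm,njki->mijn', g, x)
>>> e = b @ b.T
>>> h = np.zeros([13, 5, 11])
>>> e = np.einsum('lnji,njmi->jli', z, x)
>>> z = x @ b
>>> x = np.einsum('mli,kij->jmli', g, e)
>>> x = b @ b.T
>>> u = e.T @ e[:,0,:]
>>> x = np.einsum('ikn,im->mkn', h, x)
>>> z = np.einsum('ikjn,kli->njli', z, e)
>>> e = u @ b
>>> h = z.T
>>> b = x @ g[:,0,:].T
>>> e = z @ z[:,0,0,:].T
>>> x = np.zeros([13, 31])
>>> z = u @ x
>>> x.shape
(13, 31)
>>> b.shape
(13, 5, 5)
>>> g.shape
(5, 11, 11)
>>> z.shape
(13, 11, 31)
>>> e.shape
(5, 5, 11, 5)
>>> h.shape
(13, 11, 5, 5)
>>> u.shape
(13, 11, 13)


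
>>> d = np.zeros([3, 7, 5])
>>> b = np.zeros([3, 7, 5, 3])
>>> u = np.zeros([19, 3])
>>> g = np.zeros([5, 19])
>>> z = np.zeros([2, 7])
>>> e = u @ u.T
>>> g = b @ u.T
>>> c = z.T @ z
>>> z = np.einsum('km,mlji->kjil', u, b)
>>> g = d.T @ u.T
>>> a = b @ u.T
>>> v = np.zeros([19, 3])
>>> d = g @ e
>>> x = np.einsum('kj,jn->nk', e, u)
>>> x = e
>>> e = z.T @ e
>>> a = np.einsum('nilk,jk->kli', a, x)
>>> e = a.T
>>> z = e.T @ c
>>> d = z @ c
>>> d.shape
(19, 5, 7)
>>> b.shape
(3, 7, 5, 3)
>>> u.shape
(19, 3)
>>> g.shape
(5, 7, 19)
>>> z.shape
(19, 5, 7)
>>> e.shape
(7, 5, 19)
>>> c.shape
(7, 7)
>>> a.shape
(19, 5, 7)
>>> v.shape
(19, 3)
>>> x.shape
(19, 19)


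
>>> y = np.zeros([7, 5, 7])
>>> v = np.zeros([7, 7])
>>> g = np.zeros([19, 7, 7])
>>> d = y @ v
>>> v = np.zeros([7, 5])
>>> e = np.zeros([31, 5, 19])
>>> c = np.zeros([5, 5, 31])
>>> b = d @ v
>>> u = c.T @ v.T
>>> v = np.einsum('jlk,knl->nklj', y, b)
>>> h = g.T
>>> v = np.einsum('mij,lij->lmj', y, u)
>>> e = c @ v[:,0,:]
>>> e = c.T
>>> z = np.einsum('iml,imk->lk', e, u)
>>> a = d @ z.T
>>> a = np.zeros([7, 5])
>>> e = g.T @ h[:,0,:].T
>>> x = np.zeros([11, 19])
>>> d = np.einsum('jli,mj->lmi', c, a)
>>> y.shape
(7, 5, 7)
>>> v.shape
(31, 7, 7)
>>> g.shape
(19, 7, 7)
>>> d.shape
(5, 7, 31)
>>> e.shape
(7, 7, 7)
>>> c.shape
(5, 5, 31)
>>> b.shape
(7, 5, 5)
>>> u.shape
(31, 5, 7)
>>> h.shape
(7, 7, 19)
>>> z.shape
(5, 7)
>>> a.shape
(7, 5)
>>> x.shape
(11, 19)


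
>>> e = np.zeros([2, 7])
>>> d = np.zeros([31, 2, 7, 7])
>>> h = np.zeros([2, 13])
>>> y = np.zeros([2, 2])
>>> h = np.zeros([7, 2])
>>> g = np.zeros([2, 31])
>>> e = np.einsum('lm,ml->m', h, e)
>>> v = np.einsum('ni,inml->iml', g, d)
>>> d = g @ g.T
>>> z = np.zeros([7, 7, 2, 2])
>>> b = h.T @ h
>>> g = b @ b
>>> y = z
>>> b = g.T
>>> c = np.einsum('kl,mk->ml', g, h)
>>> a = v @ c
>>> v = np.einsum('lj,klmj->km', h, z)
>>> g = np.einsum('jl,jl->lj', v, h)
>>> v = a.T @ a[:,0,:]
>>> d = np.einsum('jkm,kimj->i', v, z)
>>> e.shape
(2,)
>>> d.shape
(7,)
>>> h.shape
(7, 2)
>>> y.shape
(7, 7, 2, 2)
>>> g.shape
(2, 7)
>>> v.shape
(2, 7, 2)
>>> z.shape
(7, 7, 2, 2)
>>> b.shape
(2, 2)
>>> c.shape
(7, 2)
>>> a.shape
(31, 7, 2)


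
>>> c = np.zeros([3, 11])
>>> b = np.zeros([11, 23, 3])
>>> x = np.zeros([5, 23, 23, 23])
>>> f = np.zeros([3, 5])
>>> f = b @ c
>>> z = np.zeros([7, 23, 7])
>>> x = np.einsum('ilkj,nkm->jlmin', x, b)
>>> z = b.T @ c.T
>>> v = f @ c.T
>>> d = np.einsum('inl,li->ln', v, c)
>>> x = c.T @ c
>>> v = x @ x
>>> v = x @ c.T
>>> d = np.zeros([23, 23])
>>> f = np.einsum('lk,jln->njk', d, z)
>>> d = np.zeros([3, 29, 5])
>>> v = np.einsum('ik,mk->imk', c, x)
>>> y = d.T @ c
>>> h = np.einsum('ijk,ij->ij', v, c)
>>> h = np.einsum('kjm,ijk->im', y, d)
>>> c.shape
(3, 11)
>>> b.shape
(11, 23, 3)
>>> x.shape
(11, 11)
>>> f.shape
(3, 3, 23)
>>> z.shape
(3, 23, 3)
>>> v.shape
(3, 11, 11)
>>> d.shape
(3, 29, 5)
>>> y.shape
(5, 29, 11)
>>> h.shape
(3, 11)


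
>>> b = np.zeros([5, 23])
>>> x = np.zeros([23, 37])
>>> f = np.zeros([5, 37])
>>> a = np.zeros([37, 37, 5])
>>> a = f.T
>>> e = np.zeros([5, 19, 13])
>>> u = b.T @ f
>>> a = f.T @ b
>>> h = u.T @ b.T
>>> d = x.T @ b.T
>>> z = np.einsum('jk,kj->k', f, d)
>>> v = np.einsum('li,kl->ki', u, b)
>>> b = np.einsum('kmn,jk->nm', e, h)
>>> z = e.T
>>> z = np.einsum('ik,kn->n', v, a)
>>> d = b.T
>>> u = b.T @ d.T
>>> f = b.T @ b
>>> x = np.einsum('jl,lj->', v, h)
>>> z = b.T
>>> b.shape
(13, 19)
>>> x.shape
()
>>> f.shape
(19, 19)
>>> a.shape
(37, 23)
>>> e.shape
(5, 19, 13)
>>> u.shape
(19, 19)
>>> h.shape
(37, 5)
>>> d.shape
(19, 13)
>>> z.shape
(19, 13)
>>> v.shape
(5, 37)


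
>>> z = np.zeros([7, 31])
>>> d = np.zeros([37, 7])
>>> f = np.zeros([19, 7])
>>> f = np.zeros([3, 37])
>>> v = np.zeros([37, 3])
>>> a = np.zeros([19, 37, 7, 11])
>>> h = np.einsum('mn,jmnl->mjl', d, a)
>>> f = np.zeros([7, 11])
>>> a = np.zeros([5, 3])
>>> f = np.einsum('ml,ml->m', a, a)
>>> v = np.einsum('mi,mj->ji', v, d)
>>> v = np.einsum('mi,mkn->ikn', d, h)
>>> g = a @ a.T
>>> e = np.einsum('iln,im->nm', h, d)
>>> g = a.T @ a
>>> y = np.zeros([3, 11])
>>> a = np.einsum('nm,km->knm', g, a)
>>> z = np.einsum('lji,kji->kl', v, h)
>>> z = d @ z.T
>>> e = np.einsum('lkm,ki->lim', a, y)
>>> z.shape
(37, 37)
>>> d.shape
(37, 7)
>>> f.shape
(5,)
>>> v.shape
(7, 19, 11)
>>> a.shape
(5, 3, 3)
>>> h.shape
(37, 19, 11)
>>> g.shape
(3, 3)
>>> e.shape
(5, 11, 3)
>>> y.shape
(3, 11)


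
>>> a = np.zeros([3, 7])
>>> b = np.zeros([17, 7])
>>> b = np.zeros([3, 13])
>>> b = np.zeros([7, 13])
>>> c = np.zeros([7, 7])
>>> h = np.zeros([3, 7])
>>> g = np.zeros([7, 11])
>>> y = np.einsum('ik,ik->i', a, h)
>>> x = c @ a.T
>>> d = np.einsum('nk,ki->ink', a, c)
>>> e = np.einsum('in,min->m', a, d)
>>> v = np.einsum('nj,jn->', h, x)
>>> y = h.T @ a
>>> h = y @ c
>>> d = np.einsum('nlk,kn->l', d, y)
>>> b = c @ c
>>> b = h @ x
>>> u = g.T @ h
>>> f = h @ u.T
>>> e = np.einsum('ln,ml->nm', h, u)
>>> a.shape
(3, 7)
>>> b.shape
(7, 3)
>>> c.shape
(7, 7)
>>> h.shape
(7, 7)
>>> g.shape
(7, 11)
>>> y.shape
(7, 7)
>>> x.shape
(7, 3)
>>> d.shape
(3,)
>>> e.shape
(7, 11)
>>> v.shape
()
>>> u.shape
(11, 7)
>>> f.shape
(7, 11)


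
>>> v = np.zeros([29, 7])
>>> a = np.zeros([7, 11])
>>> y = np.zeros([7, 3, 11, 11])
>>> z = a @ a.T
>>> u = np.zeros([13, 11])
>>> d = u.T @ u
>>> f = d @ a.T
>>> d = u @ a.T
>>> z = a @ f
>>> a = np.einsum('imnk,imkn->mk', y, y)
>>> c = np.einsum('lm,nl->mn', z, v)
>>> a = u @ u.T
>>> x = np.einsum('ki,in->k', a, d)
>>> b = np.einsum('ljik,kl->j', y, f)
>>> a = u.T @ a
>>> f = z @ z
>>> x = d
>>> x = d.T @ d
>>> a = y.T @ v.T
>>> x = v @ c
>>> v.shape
(29, 7)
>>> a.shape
(11, 11, 3, 29)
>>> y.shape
(7, 3, 11, 11)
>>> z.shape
(7, 7)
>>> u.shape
(13, 11)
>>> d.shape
(13, 7)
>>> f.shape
(7, 7)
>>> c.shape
(7, 29)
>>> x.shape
(29, 29)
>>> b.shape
(3,)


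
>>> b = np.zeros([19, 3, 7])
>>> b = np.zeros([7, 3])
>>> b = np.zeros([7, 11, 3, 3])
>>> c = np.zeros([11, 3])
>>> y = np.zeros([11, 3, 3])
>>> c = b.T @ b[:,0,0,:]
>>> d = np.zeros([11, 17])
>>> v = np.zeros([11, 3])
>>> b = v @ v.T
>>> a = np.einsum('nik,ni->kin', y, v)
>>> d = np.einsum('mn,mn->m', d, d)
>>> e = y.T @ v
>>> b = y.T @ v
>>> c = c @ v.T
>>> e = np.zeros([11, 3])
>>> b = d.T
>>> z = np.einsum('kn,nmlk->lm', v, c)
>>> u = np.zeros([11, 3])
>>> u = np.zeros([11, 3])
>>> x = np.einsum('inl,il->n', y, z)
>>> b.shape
(11,)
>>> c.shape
(3, 3, 11, 11)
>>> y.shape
(11, 3, 3)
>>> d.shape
(11,)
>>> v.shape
(11, 3)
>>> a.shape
(3, 3, 11)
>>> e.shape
(11, 3)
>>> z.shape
(11, 3)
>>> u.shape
(11, 3)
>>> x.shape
(3,)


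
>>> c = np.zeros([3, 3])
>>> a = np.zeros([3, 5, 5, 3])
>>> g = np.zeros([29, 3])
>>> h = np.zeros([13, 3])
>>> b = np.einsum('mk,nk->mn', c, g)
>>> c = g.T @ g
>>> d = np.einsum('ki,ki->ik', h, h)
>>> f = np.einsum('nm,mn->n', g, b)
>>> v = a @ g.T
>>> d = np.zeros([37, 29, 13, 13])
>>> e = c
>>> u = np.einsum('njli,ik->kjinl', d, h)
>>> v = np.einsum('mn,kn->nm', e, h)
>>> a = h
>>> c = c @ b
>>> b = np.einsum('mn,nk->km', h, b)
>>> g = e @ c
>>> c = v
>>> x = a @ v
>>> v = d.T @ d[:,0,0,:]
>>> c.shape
(3, 3)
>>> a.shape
(13, 3)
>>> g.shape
(3, 29)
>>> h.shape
(13, 3)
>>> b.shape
(29, 13)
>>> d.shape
(37, 29, 13, 13)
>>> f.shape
(29,)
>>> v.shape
(13, 13, 29, 13)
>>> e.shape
(3, 3)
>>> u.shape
(3, 29, 13, 37, 13)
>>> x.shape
(13, 3)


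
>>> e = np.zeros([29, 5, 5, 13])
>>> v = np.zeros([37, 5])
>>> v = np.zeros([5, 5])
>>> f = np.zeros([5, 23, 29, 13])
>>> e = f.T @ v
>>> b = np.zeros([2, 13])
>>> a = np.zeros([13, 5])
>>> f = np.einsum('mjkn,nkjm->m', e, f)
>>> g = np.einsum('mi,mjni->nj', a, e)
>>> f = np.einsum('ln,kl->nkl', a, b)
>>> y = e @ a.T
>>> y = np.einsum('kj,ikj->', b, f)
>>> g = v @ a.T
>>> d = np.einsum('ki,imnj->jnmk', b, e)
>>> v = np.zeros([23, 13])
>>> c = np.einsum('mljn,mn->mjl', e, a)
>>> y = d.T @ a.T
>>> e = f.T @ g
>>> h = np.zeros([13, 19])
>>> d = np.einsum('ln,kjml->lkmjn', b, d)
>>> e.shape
(13, 2, 13)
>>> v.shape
(23, 13)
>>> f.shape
(5, 2, 13)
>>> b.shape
(2, 13)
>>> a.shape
(13, 5)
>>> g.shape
(5, 13)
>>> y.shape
(2, 29, 23, 13)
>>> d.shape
(2, 5, 29, 23, 13)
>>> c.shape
(13, 23, 29)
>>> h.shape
(13, 19)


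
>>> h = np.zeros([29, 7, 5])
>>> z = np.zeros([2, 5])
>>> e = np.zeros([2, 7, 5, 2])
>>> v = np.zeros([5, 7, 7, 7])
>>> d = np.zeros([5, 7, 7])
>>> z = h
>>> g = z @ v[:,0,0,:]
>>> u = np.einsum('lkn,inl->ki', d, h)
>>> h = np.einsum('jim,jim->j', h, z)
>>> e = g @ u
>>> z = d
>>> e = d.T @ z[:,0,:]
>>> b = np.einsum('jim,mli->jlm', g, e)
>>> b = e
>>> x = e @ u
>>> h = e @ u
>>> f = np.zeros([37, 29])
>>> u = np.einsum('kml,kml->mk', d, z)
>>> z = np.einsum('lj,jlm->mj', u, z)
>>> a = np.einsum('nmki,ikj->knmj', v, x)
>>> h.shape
(7, 7, 29)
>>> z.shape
(7, 5)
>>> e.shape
(7, 7, 7)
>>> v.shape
(5, 7, 7, 7)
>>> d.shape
(5, 7, 7)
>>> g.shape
(29, 7, 7)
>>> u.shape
(7, 5)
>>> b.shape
(7, 7, 7)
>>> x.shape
(7, 7, 29)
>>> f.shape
(37, 29)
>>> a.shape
(7, 5, 7, 29)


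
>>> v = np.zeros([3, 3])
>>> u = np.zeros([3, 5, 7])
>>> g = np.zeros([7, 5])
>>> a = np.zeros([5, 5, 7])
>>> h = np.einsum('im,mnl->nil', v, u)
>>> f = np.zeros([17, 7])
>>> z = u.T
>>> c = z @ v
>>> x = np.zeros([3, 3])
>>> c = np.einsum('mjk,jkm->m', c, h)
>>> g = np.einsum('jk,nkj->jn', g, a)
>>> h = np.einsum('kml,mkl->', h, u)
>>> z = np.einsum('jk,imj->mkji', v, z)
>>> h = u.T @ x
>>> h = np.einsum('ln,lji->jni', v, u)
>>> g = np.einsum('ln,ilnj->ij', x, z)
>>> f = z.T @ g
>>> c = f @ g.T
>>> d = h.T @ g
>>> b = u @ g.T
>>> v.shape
(3, 3)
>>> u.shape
(3, 5, 7)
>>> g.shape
(5, 7)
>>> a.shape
(5, 5, 7)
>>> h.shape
(5, 3, 7)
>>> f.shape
(7, 3, 3, 7)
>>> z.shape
(5, 3, 3, 7)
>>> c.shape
(7, 3, 3, 5)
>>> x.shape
(3, 3)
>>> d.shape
(7, 3, 7)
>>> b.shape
(3, 5, 5)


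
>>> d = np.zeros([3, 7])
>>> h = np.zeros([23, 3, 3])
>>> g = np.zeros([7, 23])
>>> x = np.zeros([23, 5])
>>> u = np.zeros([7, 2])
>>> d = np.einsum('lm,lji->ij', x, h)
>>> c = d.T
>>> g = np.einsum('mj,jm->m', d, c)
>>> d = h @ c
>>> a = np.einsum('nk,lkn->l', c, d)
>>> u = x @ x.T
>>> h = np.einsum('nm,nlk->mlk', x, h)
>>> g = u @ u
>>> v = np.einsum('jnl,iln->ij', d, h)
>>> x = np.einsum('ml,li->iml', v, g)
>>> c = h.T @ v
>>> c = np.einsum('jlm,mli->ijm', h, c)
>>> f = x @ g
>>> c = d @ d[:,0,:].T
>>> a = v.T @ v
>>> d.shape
(23, 3, 3)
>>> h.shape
(5, 3, 3)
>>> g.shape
(23, 23)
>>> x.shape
(23, 5, 23)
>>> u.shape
(23, 23)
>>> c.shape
(23, 3, 23)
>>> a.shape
(23, 23)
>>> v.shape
(5, 23)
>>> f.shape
(23, 5, 23)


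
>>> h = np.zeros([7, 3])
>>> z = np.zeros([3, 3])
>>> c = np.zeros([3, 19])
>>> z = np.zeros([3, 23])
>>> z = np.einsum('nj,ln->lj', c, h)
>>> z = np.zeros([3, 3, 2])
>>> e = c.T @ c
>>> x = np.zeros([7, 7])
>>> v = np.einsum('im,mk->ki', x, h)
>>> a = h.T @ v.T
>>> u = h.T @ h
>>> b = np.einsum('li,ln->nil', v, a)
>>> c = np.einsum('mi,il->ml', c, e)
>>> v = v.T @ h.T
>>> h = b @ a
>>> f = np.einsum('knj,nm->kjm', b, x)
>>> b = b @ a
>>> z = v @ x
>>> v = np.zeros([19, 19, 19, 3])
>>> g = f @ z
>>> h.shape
(3, 7, 3)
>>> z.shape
(7, 7)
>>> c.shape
(3, 19)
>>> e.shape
(19, 19)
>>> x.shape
(7, 7)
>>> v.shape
(19, 19, 19, 3)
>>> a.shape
(3, 3)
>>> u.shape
(3, 3)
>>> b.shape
(3, 7, 3)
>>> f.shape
(3, 3, 7)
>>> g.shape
(3, 3, 7)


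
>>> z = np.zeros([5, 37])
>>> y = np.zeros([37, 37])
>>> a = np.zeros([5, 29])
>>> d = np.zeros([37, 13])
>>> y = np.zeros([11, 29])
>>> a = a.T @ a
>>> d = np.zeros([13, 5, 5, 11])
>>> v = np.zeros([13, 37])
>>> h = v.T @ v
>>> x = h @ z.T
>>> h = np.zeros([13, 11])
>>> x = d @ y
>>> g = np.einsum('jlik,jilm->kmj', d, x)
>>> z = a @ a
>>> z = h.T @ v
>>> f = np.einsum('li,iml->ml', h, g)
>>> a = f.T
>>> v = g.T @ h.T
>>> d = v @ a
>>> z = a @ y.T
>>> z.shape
(13, 11)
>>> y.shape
(11, 29)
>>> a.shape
(13, 29)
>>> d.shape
(13, 29, 29)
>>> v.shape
(13, 29, 13)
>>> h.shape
(13, 11)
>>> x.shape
(13, 5, 5, 29)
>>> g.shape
(11, 29, 13)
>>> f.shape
(29, 13)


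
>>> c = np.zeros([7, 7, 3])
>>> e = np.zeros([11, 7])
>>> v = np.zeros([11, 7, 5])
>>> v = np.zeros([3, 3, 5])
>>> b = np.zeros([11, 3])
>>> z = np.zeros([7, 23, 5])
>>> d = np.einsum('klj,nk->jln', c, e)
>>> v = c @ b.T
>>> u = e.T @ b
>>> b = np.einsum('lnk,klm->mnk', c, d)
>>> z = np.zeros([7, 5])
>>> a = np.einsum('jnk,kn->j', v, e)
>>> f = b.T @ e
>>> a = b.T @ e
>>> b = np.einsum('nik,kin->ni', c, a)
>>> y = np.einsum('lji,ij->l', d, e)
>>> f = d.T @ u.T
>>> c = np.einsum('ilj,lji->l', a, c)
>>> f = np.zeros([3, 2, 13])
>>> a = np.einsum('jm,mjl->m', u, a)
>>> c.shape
(7,)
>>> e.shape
(11, 7)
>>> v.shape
(7, 7, 11)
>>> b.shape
(7, 7)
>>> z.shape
(7, 5)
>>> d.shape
(3, 7, 11)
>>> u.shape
(7, 3)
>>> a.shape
(3,)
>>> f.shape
(3, 2, 13)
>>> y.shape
(3,)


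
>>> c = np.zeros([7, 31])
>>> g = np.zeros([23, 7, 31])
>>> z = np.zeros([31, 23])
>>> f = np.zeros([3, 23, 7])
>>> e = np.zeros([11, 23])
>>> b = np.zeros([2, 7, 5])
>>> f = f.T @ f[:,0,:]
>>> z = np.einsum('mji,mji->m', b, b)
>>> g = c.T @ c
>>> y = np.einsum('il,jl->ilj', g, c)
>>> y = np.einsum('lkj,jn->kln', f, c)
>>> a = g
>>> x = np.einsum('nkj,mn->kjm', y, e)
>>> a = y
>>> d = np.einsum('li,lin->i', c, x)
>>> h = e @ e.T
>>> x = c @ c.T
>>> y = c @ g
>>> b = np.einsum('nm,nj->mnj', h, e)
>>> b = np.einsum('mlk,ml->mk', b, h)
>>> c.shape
(7, 31)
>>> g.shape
(31, 31)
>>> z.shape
(2,)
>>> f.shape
(7, 23, 7)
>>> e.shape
(11, 23)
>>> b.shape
(11, 23)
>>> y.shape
(7, 31)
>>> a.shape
(23, 7, 31)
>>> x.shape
(7, 7)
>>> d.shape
(31,)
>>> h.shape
(11, 11)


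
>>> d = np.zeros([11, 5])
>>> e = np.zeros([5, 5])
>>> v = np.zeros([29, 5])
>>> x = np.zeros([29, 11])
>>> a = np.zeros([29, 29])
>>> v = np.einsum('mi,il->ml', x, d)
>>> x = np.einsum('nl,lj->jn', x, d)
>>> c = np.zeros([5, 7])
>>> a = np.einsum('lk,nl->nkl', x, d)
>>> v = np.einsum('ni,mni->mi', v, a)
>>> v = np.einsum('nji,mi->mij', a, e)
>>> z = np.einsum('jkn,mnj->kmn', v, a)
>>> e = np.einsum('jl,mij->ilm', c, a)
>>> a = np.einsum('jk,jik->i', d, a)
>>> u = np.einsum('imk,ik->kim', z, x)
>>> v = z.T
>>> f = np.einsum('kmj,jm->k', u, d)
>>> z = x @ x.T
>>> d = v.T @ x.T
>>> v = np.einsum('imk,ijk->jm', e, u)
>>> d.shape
(5, 11, 5)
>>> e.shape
(29, 7, 11)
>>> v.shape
(5, 7)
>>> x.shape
(5, 29)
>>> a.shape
(29,)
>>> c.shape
(5, 7)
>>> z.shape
(5, 5)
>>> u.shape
(29, 5, 11)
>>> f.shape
(29,)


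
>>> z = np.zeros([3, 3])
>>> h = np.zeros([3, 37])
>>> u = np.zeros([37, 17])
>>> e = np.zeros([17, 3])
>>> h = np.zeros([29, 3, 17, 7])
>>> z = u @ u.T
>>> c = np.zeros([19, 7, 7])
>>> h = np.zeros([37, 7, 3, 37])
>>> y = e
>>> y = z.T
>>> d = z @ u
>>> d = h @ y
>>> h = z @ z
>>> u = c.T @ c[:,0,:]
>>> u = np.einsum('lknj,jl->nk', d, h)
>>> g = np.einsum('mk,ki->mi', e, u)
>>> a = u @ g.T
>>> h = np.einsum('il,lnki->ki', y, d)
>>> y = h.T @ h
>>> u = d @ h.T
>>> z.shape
(37, 37)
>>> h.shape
(3, 37)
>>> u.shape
(37, 7, 3, 3)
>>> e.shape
(17, 3)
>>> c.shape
(19, 7, 7)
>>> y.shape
(37, 37)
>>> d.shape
(37, 7, 3, 37)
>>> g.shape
(17, 7)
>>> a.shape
(3, 17)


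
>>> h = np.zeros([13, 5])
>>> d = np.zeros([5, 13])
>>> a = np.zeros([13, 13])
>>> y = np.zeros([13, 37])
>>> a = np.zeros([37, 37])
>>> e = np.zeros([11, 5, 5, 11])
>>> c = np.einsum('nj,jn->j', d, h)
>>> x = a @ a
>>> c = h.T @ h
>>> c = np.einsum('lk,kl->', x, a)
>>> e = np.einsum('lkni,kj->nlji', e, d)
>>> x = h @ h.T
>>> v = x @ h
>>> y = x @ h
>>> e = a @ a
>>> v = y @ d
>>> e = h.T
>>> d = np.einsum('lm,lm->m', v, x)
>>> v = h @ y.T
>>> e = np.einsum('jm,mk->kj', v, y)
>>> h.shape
(13, 5)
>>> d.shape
(13,)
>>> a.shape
(37, 37)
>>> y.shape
(13, 5)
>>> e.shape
(5, 13)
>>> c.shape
()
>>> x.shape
(13, 13)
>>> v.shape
(13, 13)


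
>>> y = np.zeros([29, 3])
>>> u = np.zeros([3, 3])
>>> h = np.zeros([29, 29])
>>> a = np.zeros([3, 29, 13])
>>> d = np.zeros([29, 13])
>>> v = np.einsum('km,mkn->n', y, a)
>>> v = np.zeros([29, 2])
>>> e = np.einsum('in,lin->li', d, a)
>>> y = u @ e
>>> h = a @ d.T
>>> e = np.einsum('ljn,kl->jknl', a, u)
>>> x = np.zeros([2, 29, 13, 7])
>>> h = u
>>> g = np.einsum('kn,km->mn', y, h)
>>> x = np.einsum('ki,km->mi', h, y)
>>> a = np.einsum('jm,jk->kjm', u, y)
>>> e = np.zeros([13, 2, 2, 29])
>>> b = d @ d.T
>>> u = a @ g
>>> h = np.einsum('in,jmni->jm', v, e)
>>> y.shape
(3, 29)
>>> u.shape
(29, 3, 29)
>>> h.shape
(13, 2)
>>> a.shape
(29, 3, 3)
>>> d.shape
(29, 13)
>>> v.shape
(29, 2)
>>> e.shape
(13, 2, 2, 29)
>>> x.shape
(29, 3)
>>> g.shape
(3, 29)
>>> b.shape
(29, 29)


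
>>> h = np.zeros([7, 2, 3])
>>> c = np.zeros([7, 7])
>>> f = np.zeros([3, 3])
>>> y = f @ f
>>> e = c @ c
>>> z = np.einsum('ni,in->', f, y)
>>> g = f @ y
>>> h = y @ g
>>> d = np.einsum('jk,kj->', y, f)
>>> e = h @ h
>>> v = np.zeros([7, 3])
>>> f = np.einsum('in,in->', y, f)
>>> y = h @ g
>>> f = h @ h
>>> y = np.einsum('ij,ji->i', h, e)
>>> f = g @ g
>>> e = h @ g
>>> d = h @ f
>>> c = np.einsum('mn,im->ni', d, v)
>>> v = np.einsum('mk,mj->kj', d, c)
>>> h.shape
(3, 3)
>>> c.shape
(3, 7)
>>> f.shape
(3, 3)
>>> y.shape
(3,)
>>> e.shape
(3, 3)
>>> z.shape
()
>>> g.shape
(3, 3)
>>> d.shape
(3, 3)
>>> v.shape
(3, 7)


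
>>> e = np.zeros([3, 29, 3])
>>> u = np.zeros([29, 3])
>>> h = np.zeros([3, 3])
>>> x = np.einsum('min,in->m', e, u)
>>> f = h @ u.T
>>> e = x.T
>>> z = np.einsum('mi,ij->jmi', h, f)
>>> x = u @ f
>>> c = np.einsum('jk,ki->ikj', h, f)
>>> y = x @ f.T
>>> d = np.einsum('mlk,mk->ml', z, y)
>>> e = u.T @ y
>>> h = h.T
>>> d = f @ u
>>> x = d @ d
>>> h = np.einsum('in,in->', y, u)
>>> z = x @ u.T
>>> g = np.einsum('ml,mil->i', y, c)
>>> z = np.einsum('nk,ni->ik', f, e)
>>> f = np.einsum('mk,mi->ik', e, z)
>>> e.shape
(3, 3)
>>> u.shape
(29, 3)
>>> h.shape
()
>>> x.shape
(3, 3)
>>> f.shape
(29, 3)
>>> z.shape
(3, 29)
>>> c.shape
(29, 3, 3)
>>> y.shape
(29, 3)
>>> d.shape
(3, 3)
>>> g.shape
(3,)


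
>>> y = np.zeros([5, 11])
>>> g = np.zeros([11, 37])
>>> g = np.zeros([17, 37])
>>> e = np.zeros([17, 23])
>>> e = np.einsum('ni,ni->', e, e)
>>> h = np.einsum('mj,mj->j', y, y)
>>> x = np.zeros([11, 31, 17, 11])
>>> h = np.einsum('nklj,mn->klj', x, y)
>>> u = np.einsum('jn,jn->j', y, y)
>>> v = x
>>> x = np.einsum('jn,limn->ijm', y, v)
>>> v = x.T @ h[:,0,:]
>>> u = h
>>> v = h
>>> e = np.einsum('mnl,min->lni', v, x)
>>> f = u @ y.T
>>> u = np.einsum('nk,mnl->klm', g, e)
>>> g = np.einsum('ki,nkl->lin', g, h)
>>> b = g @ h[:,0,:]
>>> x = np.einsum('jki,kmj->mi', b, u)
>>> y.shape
(5, 11)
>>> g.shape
(11, 37, 31)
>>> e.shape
(11, 17, 5)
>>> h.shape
(31, 17, 11)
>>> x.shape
(5, 11)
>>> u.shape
(37, 5, 11)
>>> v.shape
(31, 17, 11)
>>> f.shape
(31, 17, 5)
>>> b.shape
(11, 37, 11)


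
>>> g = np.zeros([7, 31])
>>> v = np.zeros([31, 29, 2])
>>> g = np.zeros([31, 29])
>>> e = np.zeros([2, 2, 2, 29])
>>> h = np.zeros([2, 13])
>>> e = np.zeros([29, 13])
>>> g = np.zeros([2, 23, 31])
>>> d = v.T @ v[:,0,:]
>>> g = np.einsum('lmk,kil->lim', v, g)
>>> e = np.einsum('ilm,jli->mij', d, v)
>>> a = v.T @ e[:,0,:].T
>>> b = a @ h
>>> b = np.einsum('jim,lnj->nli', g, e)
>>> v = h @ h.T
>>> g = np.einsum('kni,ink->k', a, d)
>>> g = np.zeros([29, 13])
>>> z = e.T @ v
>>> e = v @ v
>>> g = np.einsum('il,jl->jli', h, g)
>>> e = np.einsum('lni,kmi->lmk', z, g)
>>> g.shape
(29, 13, 2)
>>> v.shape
(2, 2)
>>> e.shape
(31, 13, 29)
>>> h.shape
(2, 13)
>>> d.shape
(2, 29, 2)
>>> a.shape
(2, 29, 2)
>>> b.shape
(2, 2, 23)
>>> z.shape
(31, 2, 2)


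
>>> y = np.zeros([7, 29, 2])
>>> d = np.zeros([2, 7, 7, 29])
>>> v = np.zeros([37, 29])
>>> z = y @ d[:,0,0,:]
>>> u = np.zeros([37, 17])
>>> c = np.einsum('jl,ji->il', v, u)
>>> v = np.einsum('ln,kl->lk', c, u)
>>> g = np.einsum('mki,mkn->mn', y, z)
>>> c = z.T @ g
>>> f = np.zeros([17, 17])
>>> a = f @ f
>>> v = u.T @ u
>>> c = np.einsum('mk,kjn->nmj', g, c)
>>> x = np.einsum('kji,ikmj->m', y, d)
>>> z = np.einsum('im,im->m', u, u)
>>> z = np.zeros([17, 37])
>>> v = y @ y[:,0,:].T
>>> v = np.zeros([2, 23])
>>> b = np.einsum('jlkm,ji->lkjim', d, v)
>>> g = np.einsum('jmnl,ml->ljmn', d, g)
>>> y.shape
(7, 29, 2)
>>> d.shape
(2, 7, 7, 29)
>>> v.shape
(2, 23)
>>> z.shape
(17, 37)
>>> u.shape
(37, 17)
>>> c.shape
(29, 7, 29)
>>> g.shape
(29, 2, 7, 7)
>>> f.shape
(17, 17)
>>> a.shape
(17, 17)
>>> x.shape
(7,)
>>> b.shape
(7, 7, 2, 23, 29)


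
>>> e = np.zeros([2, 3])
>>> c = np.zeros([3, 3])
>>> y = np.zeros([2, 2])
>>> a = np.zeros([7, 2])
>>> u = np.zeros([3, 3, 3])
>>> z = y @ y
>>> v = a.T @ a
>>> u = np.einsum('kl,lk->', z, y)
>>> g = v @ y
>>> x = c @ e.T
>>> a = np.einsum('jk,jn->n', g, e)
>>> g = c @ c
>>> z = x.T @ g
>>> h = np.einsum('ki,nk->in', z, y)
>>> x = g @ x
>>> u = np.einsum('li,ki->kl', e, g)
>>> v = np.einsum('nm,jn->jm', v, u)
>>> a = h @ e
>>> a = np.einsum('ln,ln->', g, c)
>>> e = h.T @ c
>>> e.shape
(2, 3)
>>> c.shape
(3, 3)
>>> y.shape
(2, 2)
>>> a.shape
()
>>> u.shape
(3, 2)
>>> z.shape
(2, 3)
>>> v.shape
(3, 2)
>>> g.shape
(3, 3)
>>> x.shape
(3, 2)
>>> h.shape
(3, 2)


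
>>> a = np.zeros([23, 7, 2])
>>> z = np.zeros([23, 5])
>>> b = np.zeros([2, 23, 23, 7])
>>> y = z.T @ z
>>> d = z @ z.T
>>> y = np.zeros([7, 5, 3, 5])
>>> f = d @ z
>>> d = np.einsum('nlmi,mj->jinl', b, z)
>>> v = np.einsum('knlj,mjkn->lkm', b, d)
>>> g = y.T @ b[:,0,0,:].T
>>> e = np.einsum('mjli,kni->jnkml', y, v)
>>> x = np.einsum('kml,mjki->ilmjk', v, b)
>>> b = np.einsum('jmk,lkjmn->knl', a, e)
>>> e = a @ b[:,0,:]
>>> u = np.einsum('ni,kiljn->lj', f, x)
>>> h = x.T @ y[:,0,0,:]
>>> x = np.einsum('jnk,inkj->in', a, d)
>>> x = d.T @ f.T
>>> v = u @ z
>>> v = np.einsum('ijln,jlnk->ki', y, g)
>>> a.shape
(23, 7, 2)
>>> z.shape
(23, 5)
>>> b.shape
(2, 3, 5)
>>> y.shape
(7, 5, 3, 5)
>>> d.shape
(5, 7, 2, 23)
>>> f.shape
(23, 5)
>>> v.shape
(2, 7)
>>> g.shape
(5, 3, 5, 2)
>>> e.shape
(23, 7, 5)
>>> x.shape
(23, 2, 7, 23)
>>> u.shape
(2, 23)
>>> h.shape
(23, 23, 2, 5, 5)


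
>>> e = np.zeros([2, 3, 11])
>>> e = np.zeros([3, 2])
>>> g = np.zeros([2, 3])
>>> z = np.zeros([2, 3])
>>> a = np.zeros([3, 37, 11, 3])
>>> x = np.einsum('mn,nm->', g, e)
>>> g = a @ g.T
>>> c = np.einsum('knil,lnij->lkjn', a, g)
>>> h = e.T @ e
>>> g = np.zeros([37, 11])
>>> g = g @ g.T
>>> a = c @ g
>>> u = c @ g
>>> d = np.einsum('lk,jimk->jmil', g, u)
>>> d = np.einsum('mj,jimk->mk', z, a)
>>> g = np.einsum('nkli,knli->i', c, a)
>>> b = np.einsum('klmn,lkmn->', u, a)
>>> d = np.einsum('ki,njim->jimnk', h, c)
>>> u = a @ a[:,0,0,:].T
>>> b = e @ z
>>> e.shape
(3, 2)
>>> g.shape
(37,)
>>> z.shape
(2, 3)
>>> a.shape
(3, 3, 2, 37)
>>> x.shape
()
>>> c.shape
(3, 3, 2, 37)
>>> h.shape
(2, 2)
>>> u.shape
(3, 3, 2, 3)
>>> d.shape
(3, 2, 37, 3, 2)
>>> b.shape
(3, 3)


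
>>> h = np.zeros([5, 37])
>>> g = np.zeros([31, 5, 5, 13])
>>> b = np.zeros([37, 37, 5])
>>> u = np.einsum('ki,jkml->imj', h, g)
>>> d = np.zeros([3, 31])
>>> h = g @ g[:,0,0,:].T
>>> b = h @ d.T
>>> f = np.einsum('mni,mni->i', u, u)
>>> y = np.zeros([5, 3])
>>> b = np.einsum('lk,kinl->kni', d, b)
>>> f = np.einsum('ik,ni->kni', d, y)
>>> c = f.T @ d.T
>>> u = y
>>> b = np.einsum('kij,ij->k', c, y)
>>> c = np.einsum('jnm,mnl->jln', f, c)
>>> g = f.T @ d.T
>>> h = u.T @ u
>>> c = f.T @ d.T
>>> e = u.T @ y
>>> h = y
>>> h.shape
(5, 3)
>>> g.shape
(3, 5, 3)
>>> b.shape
(3,)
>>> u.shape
(5, 3)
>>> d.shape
(3, 31)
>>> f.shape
(31, 5, 3)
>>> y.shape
(5, 3)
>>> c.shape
(3, 5, 3)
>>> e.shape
(3, 3)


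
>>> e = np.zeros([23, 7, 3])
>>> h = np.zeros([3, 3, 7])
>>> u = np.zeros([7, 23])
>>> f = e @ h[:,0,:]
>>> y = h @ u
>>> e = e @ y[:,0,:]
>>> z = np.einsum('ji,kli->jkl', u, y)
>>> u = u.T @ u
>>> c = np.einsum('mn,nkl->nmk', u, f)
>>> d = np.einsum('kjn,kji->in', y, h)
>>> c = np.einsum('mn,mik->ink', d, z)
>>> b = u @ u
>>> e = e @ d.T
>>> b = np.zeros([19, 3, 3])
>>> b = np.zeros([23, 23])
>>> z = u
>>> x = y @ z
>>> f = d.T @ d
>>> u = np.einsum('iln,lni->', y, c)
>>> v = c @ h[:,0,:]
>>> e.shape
(23, 7, 7)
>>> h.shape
(3, 3, 7)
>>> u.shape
()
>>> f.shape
(23, 23)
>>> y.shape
(3, 3, 23)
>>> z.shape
(23, 23)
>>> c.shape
(3, 23, 3)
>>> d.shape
(7, 23)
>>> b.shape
(23, 23)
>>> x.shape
(3, 3, 23)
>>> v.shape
(3, 23, 7)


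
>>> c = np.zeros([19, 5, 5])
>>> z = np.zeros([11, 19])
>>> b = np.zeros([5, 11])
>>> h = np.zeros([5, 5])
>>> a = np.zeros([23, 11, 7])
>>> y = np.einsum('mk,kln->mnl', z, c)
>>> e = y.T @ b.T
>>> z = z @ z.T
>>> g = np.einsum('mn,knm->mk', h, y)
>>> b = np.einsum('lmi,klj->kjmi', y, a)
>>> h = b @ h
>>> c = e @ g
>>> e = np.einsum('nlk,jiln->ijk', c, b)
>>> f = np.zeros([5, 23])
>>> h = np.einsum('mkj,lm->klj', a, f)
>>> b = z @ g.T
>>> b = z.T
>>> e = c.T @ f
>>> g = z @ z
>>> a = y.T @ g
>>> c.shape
(5, 5, 11)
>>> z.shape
(11, 11)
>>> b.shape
(11, 11)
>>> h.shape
(11, 5, 7)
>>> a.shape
(5, 5, 11)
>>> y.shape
(11, 5, 5)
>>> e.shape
(11, 5, 23)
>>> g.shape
(11, 11)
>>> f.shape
(5, 23)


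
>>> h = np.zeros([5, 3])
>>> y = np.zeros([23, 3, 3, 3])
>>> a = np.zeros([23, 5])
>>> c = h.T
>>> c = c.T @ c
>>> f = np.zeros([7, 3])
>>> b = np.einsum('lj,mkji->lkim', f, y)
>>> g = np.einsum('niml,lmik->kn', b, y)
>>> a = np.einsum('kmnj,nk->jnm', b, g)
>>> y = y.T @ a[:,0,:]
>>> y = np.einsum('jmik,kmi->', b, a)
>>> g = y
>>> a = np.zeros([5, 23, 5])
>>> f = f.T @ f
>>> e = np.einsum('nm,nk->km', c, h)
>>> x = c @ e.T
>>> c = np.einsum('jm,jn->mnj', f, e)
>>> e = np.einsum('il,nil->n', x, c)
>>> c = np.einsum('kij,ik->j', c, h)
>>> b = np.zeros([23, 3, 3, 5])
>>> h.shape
(5, 3)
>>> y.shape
()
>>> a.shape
(5, 23, 5)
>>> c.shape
(3,)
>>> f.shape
(3, 3)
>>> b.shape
(23, 3, 3, 5)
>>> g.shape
()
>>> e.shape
(3,)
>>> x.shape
(5, 3)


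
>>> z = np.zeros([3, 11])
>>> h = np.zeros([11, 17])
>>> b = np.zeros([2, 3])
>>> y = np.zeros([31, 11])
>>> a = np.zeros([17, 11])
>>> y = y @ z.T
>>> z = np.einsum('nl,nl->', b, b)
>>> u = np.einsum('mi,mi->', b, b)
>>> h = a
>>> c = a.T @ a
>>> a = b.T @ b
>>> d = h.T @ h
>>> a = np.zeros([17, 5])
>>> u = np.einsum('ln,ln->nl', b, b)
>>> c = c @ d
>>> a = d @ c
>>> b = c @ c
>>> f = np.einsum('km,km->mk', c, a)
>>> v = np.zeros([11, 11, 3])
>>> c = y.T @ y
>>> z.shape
()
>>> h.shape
(17, 11)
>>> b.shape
(11, 11)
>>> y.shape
(31, 3)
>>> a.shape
(11, 11)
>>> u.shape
(3, 2)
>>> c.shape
(3, 3)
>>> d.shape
(11, 11)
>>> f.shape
(11, 11)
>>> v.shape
(11, 11, 3)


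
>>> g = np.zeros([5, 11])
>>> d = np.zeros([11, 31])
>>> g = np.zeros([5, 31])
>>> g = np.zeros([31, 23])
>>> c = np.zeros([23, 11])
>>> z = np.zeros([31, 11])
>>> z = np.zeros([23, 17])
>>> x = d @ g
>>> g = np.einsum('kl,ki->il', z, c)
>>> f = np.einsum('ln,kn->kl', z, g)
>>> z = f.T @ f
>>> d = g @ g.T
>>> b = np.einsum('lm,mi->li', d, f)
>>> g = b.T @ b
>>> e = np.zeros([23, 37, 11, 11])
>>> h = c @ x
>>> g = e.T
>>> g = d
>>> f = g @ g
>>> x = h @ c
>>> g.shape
(11, 11)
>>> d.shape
(11, 11)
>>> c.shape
(23, 11)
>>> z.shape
(23, 23)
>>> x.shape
(23, 11)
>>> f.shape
(11, 11)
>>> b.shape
(11, 23)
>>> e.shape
(23, 37, 11, 11)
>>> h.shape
(23, 23)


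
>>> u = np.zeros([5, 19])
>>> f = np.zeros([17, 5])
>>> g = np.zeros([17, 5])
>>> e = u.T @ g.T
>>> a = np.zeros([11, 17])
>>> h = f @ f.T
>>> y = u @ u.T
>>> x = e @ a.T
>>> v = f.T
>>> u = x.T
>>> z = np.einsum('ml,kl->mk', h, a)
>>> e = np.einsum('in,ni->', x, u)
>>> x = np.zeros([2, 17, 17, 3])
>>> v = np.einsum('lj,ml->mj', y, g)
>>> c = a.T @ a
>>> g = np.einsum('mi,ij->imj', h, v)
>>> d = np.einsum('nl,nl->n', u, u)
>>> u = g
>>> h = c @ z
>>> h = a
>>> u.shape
(17, 17, 5)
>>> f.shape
(17, 5)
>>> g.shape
(17, 17, 5)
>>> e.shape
()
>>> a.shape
(11, 17)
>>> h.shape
(11, 17)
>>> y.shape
(5, 5)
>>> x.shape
(2, 17, 17, 3)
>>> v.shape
(17, 5)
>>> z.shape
(17, 11)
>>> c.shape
(17, 17)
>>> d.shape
(11,)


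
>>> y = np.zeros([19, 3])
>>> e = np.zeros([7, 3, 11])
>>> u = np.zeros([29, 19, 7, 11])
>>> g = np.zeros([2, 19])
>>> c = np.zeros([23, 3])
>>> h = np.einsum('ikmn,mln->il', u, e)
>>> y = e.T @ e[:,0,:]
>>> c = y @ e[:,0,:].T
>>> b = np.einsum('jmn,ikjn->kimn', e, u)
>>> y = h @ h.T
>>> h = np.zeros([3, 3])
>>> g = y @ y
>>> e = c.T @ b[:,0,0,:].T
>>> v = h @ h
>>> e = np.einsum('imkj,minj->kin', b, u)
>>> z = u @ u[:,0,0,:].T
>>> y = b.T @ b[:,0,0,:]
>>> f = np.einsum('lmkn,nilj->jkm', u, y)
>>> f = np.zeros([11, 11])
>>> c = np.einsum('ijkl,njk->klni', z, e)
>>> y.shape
(11, 3, 29, 11)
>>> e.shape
(3, 19, 7)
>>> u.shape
(29, 19, 7, 11)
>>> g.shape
(29, 29)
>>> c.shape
(7, 29, 3, 29)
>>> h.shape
(3, 3)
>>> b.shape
(19, 29, 3, 11)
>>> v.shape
(3, 3)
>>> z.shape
(29, 19, 7, 29)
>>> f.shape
(11, 11)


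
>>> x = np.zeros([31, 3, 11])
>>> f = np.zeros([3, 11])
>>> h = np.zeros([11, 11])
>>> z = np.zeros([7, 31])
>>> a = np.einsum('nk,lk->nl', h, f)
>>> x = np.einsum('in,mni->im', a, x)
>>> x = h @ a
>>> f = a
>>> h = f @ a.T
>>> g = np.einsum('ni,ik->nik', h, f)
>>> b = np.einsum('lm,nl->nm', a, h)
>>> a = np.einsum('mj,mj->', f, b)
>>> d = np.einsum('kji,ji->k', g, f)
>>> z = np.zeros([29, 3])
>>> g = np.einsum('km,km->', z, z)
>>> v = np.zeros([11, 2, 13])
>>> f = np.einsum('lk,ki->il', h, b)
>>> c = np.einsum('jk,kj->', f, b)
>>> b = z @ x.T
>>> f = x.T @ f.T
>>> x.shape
(11, 3)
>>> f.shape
(3, 3)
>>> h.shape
(11, 11)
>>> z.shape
(29, 3)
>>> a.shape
()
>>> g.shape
()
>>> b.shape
(29, 11)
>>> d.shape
(11,)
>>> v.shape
(11, 2, 13)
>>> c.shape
()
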